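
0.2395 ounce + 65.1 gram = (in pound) 0.1585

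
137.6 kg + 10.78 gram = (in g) 1.376e+05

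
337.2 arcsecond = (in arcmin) 5.62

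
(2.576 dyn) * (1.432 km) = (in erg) 3.689e+05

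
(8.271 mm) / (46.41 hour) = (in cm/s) 4.95e-06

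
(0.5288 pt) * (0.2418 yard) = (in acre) 1.019e-08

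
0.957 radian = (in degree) 54.83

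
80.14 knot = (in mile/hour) 92.22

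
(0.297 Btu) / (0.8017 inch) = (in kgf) 1569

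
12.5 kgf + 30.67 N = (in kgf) 15.63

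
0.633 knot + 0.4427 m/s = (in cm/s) 76.83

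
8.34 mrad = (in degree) 0.4778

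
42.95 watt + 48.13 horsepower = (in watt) 3.593e+04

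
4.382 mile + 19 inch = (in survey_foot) 2.314e+04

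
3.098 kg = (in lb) 6.83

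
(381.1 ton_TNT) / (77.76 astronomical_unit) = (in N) 0.1371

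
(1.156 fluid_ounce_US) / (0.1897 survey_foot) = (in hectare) 5.913e-08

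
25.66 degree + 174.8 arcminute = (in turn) 0.07937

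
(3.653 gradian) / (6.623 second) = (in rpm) 0.08273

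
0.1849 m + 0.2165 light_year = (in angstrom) 2.048e+25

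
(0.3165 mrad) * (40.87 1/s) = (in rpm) 0.1235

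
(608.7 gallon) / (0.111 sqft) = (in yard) 244.4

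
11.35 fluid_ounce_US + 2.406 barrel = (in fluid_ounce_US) 1.295e+04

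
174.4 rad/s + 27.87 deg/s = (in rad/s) 174.9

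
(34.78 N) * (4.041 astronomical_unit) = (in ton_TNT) 5025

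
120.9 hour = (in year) 0.0138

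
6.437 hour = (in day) 0.2682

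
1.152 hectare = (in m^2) 1.152e+04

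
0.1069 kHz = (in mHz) 1.069e+05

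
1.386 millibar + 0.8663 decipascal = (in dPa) 1387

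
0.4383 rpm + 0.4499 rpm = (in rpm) 0.8882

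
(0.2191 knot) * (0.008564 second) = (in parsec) 3.128e-20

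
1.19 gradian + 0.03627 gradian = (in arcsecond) 3973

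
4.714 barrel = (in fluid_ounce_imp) 2.638e+04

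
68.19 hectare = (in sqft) 7.34e+06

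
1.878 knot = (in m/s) 0.9661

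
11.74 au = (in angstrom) 1.756e+22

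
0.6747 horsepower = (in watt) 503.1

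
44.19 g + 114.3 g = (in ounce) 5.591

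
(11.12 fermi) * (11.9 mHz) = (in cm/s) 1.323e-14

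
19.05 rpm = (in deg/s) 114.3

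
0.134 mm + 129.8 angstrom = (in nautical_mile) 7.236e-08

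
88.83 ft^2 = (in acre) 0.002039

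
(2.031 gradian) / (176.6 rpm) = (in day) 1.997e-08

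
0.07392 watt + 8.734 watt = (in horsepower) 0.01181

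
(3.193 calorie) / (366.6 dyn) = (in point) 1.033e+07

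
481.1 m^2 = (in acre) 0.1189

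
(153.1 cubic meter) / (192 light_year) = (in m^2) 8.428e-17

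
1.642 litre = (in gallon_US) 0.4338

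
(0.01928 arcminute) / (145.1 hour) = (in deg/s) 6.152e-10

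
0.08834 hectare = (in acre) 0.2183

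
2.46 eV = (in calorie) 9.42e-20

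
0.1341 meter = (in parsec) 4.346e-18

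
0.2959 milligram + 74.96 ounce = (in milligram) 2.125e+06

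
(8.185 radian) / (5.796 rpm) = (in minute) 0.2248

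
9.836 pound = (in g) 4462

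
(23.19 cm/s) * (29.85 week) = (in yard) 4.578e+06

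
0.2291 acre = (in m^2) 927.1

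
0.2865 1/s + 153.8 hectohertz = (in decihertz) 1.538e+05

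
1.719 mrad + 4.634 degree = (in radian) 0.0826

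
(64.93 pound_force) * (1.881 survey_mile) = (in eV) 5.457e+24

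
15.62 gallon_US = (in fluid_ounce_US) 1999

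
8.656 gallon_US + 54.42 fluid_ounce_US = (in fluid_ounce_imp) 1210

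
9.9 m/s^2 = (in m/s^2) 9.9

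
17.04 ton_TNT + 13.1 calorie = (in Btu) 6.757e+07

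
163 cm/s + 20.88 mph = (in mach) 0.0322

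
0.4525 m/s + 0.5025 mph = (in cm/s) 67.71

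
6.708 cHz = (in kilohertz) 6.708e-05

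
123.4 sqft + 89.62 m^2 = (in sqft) 1088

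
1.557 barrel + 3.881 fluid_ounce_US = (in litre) 247.7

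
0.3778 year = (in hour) 3310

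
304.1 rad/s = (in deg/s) 1.742e+04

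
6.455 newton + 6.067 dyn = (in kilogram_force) 0.6582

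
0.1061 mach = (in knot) 70.23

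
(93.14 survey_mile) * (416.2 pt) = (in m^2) 2.201e+04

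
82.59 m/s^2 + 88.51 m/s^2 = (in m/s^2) 171.1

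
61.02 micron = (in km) 6.102e-08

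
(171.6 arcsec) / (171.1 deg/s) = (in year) 8.834e-12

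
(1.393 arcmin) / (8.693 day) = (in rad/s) 5.395e-10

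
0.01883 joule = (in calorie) 0.0045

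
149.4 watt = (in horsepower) 0.2003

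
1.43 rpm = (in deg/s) 8.58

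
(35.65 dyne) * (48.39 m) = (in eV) 1.077e+17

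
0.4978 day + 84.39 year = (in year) 84.39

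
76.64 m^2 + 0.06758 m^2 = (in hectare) 0.007671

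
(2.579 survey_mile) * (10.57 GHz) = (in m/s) 4.387e+13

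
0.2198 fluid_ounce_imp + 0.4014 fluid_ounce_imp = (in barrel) 0.000111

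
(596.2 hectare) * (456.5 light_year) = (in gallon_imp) 5.664e+27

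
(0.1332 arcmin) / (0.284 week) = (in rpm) 2.154e-09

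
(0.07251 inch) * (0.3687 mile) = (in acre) 0.00027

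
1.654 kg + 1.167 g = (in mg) 1.655e+06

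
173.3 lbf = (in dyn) 7.709e+07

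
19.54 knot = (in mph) 22.49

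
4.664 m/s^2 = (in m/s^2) 4.664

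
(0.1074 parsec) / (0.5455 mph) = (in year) 4.309e+08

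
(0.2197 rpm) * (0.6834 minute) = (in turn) 0.1501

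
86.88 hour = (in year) 0.009918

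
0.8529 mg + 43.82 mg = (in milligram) 44.67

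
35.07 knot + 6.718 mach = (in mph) 5157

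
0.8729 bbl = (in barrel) 0.8729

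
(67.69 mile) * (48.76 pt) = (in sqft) 2.017e+04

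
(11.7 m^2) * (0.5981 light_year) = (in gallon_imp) 1.456e+19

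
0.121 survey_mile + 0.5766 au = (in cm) 8.626e+12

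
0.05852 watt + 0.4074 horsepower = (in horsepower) 0.4075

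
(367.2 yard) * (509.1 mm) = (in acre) 0.04224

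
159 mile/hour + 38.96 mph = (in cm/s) 8850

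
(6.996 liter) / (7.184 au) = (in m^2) 6.51e-15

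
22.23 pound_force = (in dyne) 9.888e+06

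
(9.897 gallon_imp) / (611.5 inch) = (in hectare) 2.897e-07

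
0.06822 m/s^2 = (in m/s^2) 0.06822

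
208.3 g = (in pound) 0.4592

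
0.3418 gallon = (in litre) 1.294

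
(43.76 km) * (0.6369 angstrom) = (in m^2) 2.787e-06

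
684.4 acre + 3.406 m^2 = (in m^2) 2.77e+06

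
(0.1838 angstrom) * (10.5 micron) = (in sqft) 2.077e-15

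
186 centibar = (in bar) 1.86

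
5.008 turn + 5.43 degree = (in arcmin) 1.085e+05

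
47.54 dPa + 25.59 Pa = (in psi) 0.004401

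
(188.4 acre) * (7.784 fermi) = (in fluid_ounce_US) 0.0002007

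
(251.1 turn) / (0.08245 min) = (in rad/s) 318.9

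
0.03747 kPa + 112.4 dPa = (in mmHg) 0.3654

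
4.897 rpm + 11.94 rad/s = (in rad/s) 12.45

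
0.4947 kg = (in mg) 4.947e+05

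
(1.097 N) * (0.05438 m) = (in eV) 3.723e+17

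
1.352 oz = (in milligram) 3.833e+04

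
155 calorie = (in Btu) 0.6147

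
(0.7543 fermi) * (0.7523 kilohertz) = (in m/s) 5.675e-13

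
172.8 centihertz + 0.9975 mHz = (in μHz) 1.729e+06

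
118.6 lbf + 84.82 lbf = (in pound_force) 203.4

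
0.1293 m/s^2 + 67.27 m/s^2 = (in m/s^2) 67.4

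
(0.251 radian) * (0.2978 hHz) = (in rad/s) 7.475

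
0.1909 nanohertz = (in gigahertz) 1.909e-19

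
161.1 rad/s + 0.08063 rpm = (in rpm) 1538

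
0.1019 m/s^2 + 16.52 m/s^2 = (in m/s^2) 16.62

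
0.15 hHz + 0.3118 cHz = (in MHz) 1.5e-05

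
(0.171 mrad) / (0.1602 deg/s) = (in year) 1.939e-09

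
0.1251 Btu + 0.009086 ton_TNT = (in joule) 3.802e+07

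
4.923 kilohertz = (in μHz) 4.923e+09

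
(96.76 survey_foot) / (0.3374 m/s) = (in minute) 1.457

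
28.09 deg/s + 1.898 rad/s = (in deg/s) 136.8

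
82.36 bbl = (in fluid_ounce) 4.428e+05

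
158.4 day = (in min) 2.281e+05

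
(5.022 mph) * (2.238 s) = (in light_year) 5.311e-16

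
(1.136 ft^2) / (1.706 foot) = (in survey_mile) 0.0001261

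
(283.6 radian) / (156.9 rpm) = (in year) 5.473e-07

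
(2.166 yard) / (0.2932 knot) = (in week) 2.171e-05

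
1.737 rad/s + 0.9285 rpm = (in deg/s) 105.1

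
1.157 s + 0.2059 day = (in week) 0.02942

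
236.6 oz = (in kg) 6.707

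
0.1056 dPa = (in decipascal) 0.1056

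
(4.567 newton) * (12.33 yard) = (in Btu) 0.0488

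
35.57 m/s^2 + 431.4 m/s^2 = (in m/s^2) 467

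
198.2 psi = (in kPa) 1367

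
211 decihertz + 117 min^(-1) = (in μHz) 2.305e+07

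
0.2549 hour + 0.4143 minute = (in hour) 0.2618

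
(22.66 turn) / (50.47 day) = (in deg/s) 0.001871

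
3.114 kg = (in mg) 3.114e+06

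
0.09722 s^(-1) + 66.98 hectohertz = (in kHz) 6.698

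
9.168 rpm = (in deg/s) 55.01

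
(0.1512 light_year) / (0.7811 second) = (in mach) 5.378e+12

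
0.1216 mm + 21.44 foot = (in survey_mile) 0.004061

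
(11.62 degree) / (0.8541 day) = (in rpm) 2.624e-05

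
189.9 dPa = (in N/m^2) 18.99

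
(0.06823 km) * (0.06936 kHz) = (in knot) 9199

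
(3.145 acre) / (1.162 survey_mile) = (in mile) 0.004229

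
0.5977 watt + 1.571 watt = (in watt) 2.169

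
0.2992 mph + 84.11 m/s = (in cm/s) 8424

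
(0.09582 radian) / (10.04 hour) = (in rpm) 2.532e-05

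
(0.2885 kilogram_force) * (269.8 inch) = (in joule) 19.39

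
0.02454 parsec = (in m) 7.572e+14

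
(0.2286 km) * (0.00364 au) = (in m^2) 1.245e+11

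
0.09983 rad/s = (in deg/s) 5.72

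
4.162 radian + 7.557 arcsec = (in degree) 238.5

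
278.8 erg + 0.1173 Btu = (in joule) 123.8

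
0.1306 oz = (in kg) 0.003702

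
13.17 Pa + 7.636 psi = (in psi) 7.638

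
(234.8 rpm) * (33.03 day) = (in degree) 4.02e+09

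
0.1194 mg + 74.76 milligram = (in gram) 0.07488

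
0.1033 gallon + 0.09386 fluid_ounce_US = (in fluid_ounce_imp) 13.86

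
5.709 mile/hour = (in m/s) 2.552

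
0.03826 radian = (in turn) 0.006089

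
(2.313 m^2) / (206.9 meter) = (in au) 7.473e-14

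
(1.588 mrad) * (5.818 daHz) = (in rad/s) 0.09239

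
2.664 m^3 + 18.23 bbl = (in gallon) 1469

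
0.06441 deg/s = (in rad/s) 0.001124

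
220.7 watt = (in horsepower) 0.296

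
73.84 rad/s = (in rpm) 705.1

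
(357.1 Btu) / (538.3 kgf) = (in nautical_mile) 0.03854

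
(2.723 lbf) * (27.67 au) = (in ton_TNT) 1.198e+04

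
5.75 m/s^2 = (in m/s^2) 5.75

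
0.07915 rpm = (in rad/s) 0.008289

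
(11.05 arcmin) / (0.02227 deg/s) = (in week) 1.367e-05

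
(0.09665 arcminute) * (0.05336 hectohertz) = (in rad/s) 0.00015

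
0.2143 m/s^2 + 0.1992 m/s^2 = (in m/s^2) 0.4135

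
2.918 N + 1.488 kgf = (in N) 17.51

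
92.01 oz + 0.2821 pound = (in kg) 2.736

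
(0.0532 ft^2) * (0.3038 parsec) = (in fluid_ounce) 1.567e+18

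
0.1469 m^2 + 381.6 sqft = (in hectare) 0.00356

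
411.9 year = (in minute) 2.165e+08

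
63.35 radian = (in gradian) 4033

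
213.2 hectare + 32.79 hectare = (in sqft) 2.648e+07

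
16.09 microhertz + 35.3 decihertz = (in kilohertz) 0.00353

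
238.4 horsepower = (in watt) 1.778e+05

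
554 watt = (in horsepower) 0.7429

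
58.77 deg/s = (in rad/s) 1.026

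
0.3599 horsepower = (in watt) 268.4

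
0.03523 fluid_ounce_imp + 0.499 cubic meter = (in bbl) 3.139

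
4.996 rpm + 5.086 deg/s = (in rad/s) 0.6119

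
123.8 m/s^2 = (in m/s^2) 123.8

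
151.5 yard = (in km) 0.1385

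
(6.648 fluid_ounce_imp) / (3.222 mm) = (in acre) 1.449e-05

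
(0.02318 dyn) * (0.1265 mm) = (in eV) 1.83e+08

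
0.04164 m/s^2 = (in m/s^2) 0.04164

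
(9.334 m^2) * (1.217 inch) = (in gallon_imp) 63.47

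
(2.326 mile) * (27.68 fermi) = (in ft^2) 1.115e-09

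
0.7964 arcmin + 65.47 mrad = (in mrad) 65.7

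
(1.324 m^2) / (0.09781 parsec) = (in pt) 1.244e-12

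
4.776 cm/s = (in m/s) 0.04776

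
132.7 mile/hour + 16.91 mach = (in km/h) 2.094e+04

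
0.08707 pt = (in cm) 0.003072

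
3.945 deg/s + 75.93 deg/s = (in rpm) 13.31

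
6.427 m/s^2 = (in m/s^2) 6.427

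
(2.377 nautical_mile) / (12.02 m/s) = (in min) 6.104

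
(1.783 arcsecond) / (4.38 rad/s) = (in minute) 3.289e-08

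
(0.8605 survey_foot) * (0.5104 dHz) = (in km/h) 0.04819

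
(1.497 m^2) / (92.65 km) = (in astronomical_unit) 1.08e-16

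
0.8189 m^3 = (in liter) 818.9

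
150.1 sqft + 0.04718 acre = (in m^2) 204.9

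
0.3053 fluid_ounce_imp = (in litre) 0.008675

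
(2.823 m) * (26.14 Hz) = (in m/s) 73.79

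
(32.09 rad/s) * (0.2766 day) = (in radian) 7.669e+05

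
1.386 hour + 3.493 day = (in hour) 85.22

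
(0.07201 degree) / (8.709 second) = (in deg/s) 0.008268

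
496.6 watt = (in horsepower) 0.666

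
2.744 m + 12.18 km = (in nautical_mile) 6.578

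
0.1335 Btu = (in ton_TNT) 3.366e-08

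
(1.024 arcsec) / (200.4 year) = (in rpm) 7.501e-15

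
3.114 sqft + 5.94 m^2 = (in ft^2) 67.05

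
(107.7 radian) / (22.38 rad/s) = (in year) 1.526e-07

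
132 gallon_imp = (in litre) 600.1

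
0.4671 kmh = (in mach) 0.0003811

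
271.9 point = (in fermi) 9.592e+13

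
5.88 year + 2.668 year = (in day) 3120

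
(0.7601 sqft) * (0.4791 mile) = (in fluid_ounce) 1.841e+06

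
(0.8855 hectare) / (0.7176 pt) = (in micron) 3.498e+13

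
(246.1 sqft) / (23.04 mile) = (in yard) 0.0006743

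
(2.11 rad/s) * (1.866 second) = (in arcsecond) 8.121e+05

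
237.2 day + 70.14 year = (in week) 3691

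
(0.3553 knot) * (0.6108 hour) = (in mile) 0.2497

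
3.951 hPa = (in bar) 0.003951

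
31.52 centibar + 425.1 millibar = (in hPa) 740.3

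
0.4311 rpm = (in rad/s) 0.04514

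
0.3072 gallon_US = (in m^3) 0.001163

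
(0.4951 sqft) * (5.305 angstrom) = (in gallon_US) 6.446e-09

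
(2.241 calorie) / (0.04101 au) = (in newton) 1.528e-09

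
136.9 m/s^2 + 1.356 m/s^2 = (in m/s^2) 138.3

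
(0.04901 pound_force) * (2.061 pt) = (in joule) 0.0001585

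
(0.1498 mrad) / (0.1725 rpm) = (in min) 0.0001382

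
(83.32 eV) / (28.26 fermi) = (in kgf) 4.817e-05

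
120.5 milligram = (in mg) 120.5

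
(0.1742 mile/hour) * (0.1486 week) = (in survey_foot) 2.296e+04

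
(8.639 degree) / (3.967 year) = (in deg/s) 6.905e-08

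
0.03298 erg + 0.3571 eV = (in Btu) 3.126e-12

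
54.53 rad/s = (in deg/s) 3124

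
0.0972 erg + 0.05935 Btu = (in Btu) 0.05935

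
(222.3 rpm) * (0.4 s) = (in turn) 1.482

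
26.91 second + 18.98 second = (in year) 1.455e-06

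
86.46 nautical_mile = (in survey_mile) 99.5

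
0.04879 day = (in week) 0.00697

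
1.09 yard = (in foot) 3.27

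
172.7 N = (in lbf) 38.82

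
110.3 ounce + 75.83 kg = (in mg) 7.896e+07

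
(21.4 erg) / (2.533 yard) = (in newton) 9.239e-07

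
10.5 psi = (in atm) 0.7145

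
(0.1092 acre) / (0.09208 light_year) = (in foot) 1.664e-12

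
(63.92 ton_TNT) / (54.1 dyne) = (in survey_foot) 1.622e+15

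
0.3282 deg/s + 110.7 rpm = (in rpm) 110.8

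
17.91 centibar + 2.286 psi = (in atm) 0.3323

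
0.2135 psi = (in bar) 0.01472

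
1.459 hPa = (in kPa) 0.1459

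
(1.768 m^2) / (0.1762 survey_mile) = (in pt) 17.67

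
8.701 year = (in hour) 7.622e+04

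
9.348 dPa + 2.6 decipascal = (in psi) 0.0001733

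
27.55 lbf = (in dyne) 1.225e+07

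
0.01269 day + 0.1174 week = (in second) 7.21e+04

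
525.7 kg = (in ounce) 1.854e+04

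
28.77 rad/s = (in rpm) 274.7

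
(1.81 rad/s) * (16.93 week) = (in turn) 2.95e+06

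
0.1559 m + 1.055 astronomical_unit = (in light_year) 1.668e-05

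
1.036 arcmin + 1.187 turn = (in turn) 1.187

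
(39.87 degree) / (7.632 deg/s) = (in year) 1.657e-07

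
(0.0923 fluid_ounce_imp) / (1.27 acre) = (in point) 1.446e-06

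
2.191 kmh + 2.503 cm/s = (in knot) 1.232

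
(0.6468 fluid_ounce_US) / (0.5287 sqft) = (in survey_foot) 0.001278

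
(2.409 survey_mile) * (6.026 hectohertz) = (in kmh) 8.41e+06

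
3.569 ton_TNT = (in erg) 1.493e+17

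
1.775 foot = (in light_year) 5.719e-17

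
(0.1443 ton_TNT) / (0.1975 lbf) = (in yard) 7.516e+08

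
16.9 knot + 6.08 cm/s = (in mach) 0.02571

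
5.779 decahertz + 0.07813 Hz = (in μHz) 5.787e+07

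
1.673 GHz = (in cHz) 1.673e+11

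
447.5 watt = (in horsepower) 0.6001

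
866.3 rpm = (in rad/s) 90.72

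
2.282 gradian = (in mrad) 35.85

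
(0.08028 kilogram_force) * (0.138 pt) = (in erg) 383.3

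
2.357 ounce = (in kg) 0.06682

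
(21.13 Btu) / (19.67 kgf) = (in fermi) 1.156e+17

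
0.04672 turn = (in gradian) 18.69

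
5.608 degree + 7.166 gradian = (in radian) 0.2104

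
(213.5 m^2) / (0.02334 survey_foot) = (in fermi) 3.001e+19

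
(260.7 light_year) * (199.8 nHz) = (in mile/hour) 1.102e+12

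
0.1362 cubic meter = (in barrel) 0.8567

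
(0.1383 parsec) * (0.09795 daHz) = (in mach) 1.228e+13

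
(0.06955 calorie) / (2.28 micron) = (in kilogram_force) 1.301e+04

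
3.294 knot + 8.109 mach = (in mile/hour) 6180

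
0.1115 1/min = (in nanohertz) 1.858e+06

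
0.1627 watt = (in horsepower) 0.0002182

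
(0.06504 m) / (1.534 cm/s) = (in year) 1.344e-07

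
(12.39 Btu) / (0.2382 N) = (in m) 5.488e+04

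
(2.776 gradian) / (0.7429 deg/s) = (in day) 3.892e-05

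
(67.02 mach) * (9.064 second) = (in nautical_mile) 111.7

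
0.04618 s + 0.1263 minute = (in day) 8.824e-05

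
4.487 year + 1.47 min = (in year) 4.487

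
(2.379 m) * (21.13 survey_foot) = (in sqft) 164.9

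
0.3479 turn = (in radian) 2.186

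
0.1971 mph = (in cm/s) 8.811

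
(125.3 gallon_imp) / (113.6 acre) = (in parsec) 4.016e-23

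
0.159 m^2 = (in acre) 3.929e-05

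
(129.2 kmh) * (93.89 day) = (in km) 2.911e+05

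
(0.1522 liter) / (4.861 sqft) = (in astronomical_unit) 2.253e-15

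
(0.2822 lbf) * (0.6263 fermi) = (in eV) 4907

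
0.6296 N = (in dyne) 6.296e+04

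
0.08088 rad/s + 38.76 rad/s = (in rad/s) 38.84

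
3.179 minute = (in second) 190.7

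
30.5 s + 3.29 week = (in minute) 3.316e+04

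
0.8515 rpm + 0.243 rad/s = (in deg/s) 19.03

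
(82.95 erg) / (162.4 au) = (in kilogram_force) 3.482e-20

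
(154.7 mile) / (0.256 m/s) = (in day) 11.26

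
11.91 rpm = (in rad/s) 1.247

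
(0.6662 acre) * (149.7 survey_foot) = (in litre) 1.23e+08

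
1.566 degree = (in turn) 0.00435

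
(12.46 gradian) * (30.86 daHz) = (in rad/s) 60.4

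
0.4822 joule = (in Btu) 0.000457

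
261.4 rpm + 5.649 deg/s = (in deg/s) 1574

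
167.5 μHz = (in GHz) 1.675e-13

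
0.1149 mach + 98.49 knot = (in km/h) 323.2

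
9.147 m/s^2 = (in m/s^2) 9.147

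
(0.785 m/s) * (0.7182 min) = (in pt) 9.589e+04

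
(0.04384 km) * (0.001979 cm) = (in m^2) 0.0008676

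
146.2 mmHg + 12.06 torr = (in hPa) 211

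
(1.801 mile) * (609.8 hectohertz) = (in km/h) 6.363e+08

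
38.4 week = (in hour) 6451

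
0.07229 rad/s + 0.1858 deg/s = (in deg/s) 4.328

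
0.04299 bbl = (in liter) 6.835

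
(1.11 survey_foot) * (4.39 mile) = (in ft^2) 2.573e+04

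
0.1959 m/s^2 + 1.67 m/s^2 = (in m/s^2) 1.866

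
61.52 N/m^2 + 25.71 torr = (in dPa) 3.489e+04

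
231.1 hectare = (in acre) 571.1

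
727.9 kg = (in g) 7.279e+05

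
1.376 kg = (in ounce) 48.54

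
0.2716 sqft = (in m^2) 0.02523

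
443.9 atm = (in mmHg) 3.374e+05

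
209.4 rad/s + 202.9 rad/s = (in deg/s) 2.362e+04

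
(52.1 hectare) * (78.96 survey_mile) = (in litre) 6.621e+13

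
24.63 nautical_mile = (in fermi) 4.561e+19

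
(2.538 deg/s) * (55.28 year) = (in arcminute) 2.655e+11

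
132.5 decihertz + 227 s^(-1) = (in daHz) 24.02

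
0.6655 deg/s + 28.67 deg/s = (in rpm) 4.889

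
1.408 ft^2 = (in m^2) 0.1308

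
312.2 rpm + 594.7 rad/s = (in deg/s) 3.595e+04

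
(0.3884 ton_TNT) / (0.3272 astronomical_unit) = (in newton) 0.0332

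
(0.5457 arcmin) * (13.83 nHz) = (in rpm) 2.096e-11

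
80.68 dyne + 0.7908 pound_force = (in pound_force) 0.791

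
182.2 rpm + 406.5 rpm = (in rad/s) 61.65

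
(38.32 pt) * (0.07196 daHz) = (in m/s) 0.009728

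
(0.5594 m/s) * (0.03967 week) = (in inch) 5.284e+05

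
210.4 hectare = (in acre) 519.9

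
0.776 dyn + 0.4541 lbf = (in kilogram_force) 0.206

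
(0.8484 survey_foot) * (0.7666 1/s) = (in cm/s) 19.82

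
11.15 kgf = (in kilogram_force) 11.15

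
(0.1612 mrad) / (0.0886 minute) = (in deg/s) 0.001737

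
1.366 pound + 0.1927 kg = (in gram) 812.3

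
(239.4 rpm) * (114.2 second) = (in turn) 455.7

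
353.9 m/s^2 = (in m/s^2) 353.9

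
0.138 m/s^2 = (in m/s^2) 0.138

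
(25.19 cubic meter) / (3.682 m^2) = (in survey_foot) 22.45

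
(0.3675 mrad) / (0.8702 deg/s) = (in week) 4.001e-08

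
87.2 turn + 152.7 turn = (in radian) 1507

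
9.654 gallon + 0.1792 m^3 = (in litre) 215.7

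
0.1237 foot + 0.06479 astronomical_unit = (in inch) 3.816e+11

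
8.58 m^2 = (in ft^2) 92.35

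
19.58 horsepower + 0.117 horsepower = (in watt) 1.469e+04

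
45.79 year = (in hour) 4.011e+05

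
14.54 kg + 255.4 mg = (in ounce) 512.9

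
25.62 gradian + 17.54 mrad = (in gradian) 26.74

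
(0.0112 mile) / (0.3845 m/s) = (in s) 46.88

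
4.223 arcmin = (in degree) 0.07038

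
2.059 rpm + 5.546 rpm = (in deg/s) 45.63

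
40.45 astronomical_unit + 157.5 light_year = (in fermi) 1.49e+33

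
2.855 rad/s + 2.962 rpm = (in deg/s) 181.4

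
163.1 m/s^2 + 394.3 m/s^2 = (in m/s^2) 557.4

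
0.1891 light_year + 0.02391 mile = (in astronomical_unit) 1.196e+04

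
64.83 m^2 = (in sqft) 697.8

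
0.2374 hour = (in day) 0.009892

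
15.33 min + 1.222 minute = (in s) 993.1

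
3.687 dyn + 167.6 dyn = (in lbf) 0.0003851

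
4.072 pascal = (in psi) 0.0005906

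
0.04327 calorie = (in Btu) 0.0001716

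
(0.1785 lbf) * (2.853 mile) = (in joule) 3646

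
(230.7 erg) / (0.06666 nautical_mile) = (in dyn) 0.01869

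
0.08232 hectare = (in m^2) 823.2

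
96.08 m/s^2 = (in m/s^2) 96.08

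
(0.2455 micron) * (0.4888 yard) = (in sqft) 1.181e-06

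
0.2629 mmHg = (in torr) 0.2629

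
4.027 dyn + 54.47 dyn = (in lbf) 0.0001315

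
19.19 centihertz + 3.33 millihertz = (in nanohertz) 1.952e+08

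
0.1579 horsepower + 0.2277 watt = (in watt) 118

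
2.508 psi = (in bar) 0.1729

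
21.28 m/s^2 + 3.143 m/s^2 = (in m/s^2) 24.42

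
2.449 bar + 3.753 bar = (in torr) 4652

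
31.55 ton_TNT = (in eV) 8.239e+29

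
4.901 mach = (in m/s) 1669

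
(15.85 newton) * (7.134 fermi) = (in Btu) 1.072e-16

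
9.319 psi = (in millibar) 642.5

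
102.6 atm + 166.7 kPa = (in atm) 104.2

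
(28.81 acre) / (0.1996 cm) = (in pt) 1.656e+11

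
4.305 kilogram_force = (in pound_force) 9.491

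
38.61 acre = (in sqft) 1.682e+06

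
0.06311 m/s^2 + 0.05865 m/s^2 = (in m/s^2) 0.1218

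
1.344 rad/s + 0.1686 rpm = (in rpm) 13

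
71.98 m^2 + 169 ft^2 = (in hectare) 0.008768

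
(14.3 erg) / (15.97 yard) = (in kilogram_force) 9.986e-09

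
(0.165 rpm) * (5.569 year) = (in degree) 1.739e+08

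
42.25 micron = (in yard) 4.621e-05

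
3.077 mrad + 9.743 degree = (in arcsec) 3.571e+04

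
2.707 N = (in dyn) 2.707e+05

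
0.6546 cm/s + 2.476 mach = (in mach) 2.476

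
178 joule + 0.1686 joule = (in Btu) 0.1689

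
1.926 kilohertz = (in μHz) 1.926e+09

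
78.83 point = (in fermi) 2.781e+13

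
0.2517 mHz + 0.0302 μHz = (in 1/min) 0.0151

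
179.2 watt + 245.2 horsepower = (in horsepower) 245.4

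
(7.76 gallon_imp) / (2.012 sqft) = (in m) 0.1887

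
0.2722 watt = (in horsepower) 0.000365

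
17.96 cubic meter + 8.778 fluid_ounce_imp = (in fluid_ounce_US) 6.073e+05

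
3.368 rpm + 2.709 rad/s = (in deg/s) 175.4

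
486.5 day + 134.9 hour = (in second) 4.252e+07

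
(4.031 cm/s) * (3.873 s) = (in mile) 9.701e-05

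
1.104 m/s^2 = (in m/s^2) 1.104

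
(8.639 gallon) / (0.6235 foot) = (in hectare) 1.721e-05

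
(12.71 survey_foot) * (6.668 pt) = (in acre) 2.252e-06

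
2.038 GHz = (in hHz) 2.038e+07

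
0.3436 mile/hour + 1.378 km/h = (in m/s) 0.5364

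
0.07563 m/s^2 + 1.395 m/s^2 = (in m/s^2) 1.471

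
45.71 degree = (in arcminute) 2743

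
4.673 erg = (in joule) 4.673e-07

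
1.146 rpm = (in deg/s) 6.876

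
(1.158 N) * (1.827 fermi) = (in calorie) 5.057e-16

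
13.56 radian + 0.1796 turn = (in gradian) 935.1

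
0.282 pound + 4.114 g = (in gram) 132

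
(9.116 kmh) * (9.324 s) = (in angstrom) 2.361e+11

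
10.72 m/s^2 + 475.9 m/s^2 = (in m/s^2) 486.6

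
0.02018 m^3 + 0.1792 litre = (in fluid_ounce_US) 688.4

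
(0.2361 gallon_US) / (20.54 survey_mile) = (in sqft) 2.91e-07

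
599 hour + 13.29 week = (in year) 0.3233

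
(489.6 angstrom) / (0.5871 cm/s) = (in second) 8.339e-06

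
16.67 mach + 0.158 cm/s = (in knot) 1.103e+04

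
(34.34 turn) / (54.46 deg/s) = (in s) 227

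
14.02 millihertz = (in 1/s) 0.01402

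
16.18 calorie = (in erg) 6.77e+08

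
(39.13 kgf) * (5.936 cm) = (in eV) 1.422e+20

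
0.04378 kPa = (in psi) 0.00635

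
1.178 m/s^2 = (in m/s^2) 1.178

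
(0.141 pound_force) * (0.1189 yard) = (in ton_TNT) 1.63e-11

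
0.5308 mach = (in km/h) 650.7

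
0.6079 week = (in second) 3.677e+05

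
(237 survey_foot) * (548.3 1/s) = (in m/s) 3.961e+04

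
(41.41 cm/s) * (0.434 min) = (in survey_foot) 35.38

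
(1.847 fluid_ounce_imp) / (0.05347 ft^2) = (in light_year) 1.117e-18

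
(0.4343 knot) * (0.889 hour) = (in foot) 2346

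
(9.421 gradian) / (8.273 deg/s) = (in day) 1.186e-05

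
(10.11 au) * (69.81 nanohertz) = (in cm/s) 1.056e+07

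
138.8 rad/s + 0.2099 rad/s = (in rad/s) 139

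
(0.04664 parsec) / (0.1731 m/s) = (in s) 8.314e+15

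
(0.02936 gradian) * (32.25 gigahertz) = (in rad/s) 1.487e+07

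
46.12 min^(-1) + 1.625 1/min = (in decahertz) 0.07957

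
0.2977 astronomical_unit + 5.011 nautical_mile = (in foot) 1.461e+11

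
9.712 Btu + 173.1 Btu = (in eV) 1.204e+24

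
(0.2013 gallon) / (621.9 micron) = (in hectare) 0.0001225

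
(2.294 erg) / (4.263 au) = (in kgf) 3.668e-20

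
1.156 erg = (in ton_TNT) 2.763e-17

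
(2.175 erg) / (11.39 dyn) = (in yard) 0.002088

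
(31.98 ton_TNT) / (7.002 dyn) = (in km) 1.911e+12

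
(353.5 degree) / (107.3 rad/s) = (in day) 6.655e-07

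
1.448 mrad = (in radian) 0.001448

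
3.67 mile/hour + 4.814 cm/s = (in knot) 3.283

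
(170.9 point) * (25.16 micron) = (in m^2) 1.517e-06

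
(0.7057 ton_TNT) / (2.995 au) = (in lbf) 0.001482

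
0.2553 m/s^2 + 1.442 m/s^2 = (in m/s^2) 1.697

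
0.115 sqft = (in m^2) 0.01068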